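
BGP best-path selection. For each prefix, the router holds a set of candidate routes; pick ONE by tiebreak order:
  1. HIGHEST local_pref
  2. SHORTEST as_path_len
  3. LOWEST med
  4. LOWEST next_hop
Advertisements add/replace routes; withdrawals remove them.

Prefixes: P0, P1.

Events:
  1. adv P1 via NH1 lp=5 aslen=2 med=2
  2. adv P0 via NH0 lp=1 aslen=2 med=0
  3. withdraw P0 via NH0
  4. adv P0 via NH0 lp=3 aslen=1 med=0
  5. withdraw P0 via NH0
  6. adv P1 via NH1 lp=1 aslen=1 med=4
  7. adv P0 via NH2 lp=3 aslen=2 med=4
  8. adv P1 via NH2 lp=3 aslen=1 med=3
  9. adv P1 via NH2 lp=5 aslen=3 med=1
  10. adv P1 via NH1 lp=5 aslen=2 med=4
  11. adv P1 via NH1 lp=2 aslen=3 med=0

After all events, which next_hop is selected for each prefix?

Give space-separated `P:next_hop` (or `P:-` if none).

Op 1: best P0=- P1=NH1
Op 2: best P0=NH0 P1=NH1
Op 3: best P0=- P1=NH1
Op 4: best P0=NH0 P1=NH1
Op 5: best P0=- P1=NH1
Op 6: best P0=- P1=NH1
Op 7: best P0=NH2 P1=NH1
Op 8: best P0=NH2 P1=NH2
Op 9: best P0=NH2 P1=NH2
Op 10: best P0=NH2 P1=NH1
Op 11: best P0=NH2 P1=NH2

Answer: P0:NH2 P1:NH2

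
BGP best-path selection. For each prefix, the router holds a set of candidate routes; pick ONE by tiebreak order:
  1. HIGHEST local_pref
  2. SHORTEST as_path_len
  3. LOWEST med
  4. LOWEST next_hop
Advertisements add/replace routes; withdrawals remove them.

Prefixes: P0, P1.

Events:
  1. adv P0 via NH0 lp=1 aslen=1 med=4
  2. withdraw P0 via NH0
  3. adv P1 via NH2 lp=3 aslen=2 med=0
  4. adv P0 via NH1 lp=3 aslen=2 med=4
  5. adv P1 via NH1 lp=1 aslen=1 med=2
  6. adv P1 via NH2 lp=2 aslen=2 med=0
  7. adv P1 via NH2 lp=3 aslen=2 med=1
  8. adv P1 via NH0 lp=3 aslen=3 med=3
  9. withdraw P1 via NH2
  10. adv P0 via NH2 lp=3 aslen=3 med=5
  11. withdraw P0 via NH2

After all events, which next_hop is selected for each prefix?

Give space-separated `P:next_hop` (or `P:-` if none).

Answer: P0:NH1 P1:NH0

Derivation:
Op 1: best P0=NH0 P1=-
Op 2: best P0=- P1=-
Op 3: best P0=- P1=NH2
Op 4: best P0=NH1 P1=NH2
Op 5: best P0=NH1 P1=NH2
Op 6: best P0=NH1 P1=NH2
Op 7: best P0=NH1 P1=NH2
Op 8: best P0=NH1 P1=NH2
Op 9: best P0=NH1 P1=NH0
Op 10: best P0=NH1 P1=NH0
Op 11: best P0=NH1 P1=NH0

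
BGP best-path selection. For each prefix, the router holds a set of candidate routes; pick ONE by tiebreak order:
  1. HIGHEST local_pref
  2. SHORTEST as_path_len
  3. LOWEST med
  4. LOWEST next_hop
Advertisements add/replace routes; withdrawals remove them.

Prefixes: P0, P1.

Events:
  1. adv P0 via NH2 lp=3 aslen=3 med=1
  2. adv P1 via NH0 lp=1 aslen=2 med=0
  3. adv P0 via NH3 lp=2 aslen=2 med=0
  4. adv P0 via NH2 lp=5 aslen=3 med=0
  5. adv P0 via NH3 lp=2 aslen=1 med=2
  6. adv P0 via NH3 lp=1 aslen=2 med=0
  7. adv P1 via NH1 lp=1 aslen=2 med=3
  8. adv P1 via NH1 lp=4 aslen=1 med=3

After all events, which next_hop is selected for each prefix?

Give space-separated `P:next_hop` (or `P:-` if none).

Answer: P0:NH2 P1:NH1

Derivation:
Op 1: best P0=NH2 P1=-
Op 2: best P0=NH2 P1=NH0
Op 3: best P0=NH2 P1=NH0
Op 4: best P0=NH2 P1=NH0
Op 5: best P0=NH2 P1=NH0
Op 6: best P0=NH2 P1=NH0
Op 7: best P0=NH2 P1=NH0
Op 8: best P0=NH2 P1=NH1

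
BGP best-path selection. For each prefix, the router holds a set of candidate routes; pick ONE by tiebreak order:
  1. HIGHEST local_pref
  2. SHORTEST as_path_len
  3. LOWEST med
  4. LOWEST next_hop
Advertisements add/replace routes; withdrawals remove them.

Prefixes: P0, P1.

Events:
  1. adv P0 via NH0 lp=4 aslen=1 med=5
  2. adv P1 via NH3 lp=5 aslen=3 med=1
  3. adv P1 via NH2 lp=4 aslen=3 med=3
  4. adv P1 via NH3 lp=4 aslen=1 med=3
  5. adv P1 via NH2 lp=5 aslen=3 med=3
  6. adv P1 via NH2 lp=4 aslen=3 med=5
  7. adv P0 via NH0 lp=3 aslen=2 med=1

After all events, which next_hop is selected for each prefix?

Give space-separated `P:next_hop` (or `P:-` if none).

Answer: P0:NH0 P1:NH3

Derivation:
Op 1: best P0=NH0 P1=-
Op 2: best P0=NH0 P1=NH3
Op 3: best P0=NH0 P1=NH3
Op 4: best P0=NH0 P1=NH3
Op 5: best P0=NH0 P1=NH2
Op 6: best P0=NH0 P1=NH3
Op 7: best P0=NH0 P1=NH3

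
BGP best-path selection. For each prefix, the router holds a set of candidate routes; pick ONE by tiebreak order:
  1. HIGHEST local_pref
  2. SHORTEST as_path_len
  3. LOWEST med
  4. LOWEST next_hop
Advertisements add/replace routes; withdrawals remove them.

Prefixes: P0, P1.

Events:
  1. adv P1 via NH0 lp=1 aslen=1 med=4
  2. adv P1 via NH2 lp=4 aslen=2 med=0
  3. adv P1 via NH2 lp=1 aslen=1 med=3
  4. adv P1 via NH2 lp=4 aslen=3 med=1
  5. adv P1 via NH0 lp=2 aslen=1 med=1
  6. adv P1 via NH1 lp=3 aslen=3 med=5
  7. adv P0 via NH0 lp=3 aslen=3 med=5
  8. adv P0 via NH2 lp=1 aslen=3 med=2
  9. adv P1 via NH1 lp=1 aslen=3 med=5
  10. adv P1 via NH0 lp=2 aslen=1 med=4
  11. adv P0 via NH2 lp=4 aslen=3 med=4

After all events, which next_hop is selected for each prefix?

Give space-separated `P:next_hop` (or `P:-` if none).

Op 1: best P0=- P1=NH0
Op 2: best P0=- P1=NH2
Op 3: best P0=- P1=NH2
Op 4: best P0=- P1=NH2
Op 5: best P0=- P1=NH2
Op 6: best P0=- P1=NH2
Op 7: best P0=NH0 P1=NH2
Op 8: best P0=NH0 P1=NH2
Op 9: best P0=NH0 P1=NH2
Op 10: best P0=NH0 P1=NH2
Op 11: best P0=NH2 P1=NH2

Answer: P0:NH2 P1:NH2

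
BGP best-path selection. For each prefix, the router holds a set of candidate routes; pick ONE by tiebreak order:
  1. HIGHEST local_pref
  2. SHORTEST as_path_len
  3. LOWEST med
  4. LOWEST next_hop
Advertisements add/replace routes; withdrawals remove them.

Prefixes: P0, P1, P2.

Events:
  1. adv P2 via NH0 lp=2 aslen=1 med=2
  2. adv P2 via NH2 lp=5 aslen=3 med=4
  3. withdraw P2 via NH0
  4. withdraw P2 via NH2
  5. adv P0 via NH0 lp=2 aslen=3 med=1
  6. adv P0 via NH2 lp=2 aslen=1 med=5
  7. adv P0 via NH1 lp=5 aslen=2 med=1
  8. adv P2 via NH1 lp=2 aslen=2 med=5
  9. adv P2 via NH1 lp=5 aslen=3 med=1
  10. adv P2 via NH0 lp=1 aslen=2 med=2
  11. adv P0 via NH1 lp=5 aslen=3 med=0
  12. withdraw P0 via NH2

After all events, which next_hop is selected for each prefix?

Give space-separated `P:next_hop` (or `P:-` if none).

Op 1: best P0=- P1=- P2=NH0
Op 2: best P0=- P1=- P2=NH2
Op 3: best P0=- P1=- P2=NH2
Op 4: best P0=- P1=- P2=-
Op 5: best P0=NH0 P1=- P2=-
Op 6: best P0=NH2 P1=- P2=-
Op 7: best P0=NH1 P1=- P2=-
Op 8: best P0=NH1 P1=- P2=NH1
Op 9: best P0=NH1 P1=- P2=NH1
Op 10: best P0=NH1 P1=- P2=NH1
Op 11: best P0=NH1 P1=- P2=NH1
Op 12: best P0=NH1 P1=- P2=NH1

Answer: P0:NH1 P1:- P2:NH1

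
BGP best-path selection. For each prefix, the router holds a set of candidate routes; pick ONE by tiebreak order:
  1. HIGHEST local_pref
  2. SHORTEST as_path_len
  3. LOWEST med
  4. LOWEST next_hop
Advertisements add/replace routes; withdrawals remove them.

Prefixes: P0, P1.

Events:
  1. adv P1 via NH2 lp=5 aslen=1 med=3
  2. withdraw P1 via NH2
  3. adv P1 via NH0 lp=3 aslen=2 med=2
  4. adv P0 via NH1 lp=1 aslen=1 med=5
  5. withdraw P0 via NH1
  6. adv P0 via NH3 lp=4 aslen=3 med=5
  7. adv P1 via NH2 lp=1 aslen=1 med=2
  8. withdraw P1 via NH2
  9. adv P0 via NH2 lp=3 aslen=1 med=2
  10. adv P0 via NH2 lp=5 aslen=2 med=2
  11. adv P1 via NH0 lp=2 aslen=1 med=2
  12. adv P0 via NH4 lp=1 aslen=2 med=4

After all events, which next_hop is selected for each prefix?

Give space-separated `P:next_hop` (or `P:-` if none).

Answer: P0:NH2 P1:NH0

Derivation:
Op 1: best P0=- P1=NH2
Op 2: best P0=- P1=-
Op 3: best P0=- P1=NH0
Op 4: best P0=NH1 P1=NH0
Op 5: best P0=- P1=NH0
Op 6: best P0=NH3 P1=NH0
Op 7: best P0=NH3 P1=NH0
Op 8: best P0=NH3 P1=NH0
Op 9: best P0=NH3 P1=NH0
Op 10: best P0=NH2 P1=NH0
Op 11: best P0=NH2 P1=NH0
Op 12: best P0=NH2 P1=NH0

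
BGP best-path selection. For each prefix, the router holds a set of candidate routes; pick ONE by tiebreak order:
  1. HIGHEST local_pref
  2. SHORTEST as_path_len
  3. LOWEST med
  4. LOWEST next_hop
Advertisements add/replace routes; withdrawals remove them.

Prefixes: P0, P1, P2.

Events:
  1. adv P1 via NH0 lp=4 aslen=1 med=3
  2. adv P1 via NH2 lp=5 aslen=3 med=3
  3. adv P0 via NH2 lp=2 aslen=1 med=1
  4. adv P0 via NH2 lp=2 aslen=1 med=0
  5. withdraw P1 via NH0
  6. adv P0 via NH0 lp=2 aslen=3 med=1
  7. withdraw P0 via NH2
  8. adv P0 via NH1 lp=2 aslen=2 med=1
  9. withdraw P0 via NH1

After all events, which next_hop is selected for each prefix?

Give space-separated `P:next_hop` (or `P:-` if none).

Op 1: best P0=- P1=NH0 P2=-
Op 2: best P0=- P1=NH2 P2=-
Op 3: best P0=NH2 P1=NH2 P2=-
Op 4: best P0=NH2 P1=NH2 P2=-
Op 5: best P0=NH2 P1=NH2 P2=-
Op 6: best P0=NH2 P1=NH2 P2=-
Op 7: best P0=NH0 P1=NH2 P2=-
Op 8: best P0=NH1 P1=NH2 P2=-
Op 9: best P0=NH0 P1=NH2 P2=-

Answer: P0:NH0 P1:NH2 P2:-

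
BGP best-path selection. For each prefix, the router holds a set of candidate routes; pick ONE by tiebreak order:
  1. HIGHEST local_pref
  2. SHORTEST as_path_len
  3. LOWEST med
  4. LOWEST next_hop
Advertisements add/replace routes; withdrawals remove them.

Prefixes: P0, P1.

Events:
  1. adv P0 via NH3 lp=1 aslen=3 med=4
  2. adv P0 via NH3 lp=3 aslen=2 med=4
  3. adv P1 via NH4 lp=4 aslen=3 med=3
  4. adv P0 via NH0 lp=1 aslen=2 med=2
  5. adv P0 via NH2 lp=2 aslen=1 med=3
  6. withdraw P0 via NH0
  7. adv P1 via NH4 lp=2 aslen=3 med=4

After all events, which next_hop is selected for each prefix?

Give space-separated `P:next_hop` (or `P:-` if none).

Answer: P0:NH3 P1:NH4

Derivation:
Op 1: best P0=NH3 P1=-
Op 2: best P0=NH3 P1=-
Op 3: best P0=NH3 P1=NH4
Op 4: best P0=NH3 P1=NH4
Op 5: best P0=NH3 P1=NH4
Op 6: best P0=NH3 P1=NH4
Op 7: best P0=NH3 P1=NH4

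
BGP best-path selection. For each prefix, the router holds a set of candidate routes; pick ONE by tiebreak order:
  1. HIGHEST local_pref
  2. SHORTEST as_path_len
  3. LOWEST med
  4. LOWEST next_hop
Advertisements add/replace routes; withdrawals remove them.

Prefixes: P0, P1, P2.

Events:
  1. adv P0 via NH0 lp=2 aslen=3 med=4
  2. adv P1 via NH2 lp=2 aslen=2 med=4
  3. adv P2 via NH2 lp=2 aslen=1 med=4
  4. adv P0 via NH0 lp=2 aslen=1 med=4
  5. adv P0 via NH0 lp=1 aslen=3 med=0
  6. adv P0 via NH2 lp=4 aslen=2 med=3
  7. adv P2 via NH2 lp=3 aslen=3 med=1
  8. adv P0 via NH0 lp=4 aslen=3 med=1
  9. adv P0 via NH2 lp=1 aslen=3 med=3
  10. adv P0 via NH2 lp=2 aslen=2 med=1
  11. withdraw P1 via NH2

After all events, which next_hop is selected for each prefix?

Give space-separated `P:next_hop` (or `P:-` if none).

Op 1: best P0=NH0 P1=- P2=-
Op 2: best P0=NH0 P1=NH2 P2=-
Op 3: best P0=NH0 P1=NH2 P2=NH2
Op 4: best P0=NH0 P1=NH2 P2=NH2
Op 5: best P0=NH0 P1=NH2 P2=NH2
Op 6: best P0=NH2 P1=NH2 P2=NH2
Op 7: best P0=NH2 P1=NH2 P2=NH2
Op 8: best P0=NH2 P1=NH2 P2=NH2
Op 9: best P0=NH0 P1=NH2 P2=NH2
Op 10: best P0=NH0 P1=NH2 P2=NH2
Op 11: best P0=NH0 P1=- P2=NH2

Answer: P0:NH0 P1:- P2:NH2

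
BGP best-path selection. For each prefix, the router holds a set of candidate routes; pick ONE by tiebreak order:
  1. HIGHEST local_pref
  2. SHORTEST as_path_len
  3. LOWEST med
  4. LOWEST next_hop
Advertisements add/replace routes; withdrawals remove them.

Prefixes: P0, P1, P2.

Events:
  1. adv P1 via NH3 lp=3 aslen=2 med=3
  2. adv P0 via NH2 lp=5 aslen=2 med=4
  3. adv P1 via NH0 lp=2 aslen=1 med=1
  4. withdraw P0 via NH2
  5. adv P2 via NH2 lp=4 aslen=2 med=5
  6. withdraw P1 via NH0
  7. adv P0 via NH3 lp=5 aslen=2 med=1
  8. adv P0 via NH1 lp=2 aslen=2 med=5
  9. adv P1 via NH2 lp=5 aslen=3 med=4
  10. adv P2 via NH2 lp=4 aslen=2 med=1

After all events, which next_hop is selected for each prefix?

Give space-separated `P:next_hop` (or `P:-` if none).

Op 1: best P0=- P1=NH3 P2=-
Op 2: best P0=NH2 P1=NH3 P2=-
Op 3: best P0=NH2 P1=NH3 P2=-
Op 4: best P0=- P1=NH3 P2=-
Op 5: best P0=- P1=NH3 P2=NH2
Op 6: best P0=- P1=NH3 P2=NH2
Op 7: best P0=NH3 P1=NH3 P2=NH2
Op 8: best P0=NH3 P1=NH3 P2=NH2
Op 9: best P0=NH3 P1=NH2 P2=NH2
Op 10: best P0=NH3 P1=NH2 P2=NH2

Answer: P0:NH3 P1:NH2 P2:NH2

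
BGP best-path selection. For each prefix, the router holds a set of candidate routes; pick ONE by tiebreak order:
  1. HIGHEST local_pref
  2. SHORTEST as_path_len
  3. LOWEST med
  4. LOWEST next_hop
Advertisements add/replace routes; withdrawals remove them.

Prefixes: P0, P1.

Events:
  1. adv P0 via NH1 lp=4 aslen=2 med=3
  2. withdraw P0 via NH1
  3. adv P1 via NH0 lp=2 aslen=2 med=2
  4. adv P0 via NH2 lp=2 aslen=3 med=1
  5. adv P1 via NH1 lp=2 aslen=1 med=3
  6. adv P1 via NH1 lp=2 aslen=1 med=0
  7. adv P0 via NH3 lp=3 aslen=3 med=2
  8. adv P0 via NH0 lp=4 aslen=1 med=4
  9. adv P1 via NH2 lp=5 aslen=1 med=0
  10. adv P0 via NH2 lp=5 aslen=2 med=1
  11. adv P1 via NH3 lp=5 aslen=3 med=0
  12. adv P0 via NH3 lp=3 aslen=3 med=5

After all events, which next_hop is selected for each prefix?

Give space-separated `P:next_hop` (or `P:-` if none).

Answer: P0:NH2 P1:NH2

Derivation:
Op 1: best P0=NH1 P1=-
Op 2: best P0=- P1=-
Op 3: best P0=- P1=NH0
Op 4: best P0=NH2 P1=NH0
Op 5: best P0=NH2 P1=NH1
Op 6: best P0=NH2 P1=NH1
Op 7: best P0=NH3 P1=NH1
Op 8: best P0=NH0 P1=NH1
Op 9: best P0=NH0 P1=NH2
Op 10: best P0=NH2 P1=NH2
Op 11: best P0=NH2 P1=NH2
Op 12: best P0=NH2 P1=NH2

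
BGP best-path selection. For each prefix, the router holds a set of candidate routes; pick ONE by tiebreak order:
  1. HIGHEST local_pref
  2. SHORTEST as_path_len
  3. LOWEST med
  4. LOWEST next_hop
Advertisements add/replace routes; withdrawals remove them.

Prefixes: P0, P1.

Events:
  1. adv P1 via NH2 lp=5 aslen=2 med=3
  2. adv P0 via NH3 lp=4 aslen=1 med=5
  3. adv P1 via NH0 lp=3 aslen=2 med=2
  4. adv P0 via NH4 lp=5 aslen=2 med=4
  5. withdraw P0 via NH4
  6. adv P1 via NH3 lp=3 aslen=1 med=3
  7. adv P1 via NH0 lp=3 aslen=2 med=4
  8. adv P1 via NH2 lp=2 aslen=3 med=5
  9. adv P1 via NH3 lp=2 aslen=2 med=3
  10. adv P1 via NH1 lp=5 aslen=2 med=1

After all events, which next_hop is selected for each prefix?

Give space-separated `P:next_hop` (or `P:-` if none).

Answer: P0:NH3 P1:NH1

Derivation:
Op 1: best P0=- P1=NH2
Op 2: best P0=NH3 P1=NH2
Op 3: best P0=NH3 P1=NH2
Op 4: best P0=NH4 P1=NH2
Op 5: best P0=NH3 P1=NH2
Op 6: best P0=NH3 P1=NH2
Op 7: best P0=NH3 P1=NH2
Op 8: best P0=NH3 P1=NH3
Op 9: best P0=NH3 P1=NH0
Op 10: best P0=NH3 P1=NH1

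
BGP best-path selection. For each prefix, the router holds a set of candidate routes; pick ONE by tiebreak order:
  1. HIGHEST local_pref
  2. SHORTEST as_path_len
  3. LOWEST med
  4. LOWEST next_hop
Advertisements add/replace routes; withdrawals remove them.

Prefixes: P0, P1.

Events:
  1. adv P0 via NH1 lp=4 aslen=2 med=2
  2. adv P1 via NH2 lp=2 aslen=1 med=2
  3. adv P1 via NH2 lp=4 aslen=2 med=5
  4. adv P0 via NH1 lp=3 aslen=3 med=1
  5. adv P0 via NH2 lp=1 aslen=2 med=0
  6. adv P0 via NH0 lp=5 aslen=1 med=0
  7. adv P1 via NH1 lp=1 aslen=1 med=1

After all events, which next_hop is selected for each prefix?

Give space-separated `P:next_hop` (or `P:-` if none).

Op 1: best P0=NH1 P1=-
Op 2: best P0=NH1 P1=NH2
Op 3: best P0=NH1 P1=NH2
Op 4: best P0=NH1 P1=NH2
Op 5: best P0=NH1 P1=NH2
Op 6: best P0=NH0 P1=NH2
Op 7: best P0=NH0 P1=NH2

Answer: P0:NH0 P1:NH2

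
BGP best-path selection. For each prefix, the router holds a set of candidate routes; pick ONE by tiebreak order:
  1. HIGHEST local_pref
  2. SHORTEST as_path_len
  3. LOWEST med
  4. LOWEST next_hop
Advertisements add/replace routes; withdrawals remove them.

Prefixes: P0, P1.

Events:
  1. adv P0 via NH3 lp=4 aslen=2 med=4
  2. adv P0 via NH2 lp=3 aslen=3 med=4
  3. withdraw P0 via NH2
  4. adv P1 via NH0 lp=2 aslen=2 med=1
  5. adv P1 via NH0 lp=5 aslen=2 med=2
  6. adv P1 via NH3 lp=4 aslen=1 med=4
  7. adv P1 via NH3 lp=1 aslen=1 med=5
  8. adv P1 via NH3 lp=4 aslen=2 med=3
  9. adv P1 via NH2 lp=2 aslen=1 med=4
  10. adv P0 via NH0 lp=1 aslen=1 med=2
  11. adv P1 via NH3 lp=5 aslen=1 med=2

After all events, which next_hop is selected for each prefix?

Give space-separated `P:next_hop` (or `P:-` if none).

Op 1: best P0=NH3 P1=-
Op 2: best P0=NH3 P1=-
Op 3: best P0=NH3 P1=-
Op 4: best P0=NH3 P1=NH0
Op 5: best P0=NH3 P1=NH0
Op 6: best P0=NH3 P1=NH0
Op 7: best P0=NH3 P1=NH0
Op 8: best P0=NH3 P1=NH0
Op 9: best P0=NH3 P1=NH0
Op 10: best P0=NH3 P1=NH0
Op 11: best P0=NH3 P1=NH3

Answer: P0:NH3 P1:NH3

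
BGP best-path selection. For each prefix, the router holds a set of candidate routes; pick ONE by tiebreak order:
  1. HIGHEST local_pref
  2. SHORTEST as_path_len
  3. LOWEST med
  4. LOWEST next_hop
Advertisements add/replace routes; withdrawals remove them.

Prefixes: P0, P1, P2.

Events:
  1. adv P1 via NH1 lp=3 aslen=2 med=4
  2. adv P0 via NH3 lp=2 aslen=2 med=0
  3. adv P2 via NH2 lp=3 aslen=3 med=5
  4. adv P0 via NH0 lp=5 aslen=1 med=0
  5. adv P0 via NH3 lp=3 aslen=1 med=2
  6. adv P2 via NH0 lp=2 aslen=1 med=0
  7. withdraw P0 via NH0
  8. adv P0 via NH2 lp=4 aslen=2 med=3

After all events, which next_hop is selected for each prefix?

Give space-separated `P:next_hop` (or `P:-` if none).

Answer: P0:NH2 P1:NH1 P2:NH2

Derivation:
Op 1: best P0=- P1=NH1 P2=-
Op 2: best P0=NH3 P1=NH1 P2=-
Op 3: best P0=NH3 P1=NH1 P2=NH2
Op 4: best P0=NH0 P1=NH1 P2=NH2
Op 5: best P0=NH0 P1=NH1 P2=NH2
Op 6: best P0=NH0 P1=NH1 P2=NH2
Op 7: best P0=NH3 P1=NH1 P2=NH2
Op 8: best P0=NH2 P1=NH1 P2=NH2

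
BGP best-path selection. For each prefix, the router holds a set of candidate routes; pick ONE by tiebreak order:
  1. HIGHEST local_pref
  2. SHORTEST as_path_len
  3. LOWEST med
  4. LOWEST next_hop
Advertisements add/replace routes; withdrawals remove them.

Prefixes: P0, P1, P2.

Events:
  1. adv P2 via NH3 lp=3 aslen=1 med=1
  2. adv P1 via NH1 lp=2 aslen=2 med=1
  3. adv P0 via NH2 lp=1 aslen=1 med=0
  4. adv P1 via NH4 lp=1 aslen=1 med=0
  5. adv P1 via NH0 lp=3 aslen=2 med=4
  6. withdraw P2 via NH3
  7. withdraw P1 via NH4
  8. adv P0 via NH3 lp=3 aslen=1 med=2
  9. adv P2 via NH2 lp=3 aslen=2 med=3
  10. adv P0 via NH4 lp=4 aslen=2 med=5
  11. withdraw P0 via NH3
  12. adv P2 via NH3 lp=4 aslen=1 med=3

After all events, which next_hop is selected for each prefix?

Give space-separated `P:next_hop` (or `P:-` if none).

Op 1: best P0=- P1=- P2=NH3
Op 2: best P0=- P1=NH1 P2=NH3
Op 3: best P0=NH2 P1=NH1 P2=NH3
Op 4: best P0=NH2 P1=NH1 P2=NH3
Op 5: best P0=NH2 P1=NH0 P2=NH3
Op 6: best P0=NH2 P1=NH0 P2=-
Op 7: best P0=NH2 P1=NH0 P2=-
Op 8: best P0=NH3 P1=NH0 P2=-
Op 9: best P0=NH3 P1=NH0 P2=NH2
Op 10: best P0=NH4 P1=NH0 P2=NH2
Op 11: best P0=NH4 P1=NH0 P2=NH2
Op 12: best P0=NH4 P1=NH0 P2=NH3

Answer: P0:NH4 P1:NH0 P2:NH3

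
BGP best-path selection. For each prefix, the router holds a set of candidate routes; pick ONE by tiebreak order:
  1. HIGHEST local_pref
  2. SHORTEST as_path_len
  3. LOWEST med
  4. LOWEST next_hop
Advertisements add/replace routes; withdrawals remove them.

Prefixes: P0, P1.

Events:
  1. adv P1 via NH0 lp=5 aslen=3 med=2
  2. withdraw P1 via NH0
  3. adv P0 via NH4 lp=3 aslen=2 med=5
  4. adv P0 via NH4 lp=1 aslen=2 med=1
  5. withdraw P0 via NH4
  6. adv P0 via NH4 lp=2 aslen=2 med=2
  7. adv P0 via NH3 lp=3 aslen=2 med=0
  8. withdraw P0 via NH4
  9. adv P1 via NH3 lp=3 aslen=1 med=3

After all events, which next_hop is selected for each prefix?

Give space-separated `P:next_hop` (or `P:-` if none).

Answer: P0:NH3 P1:NH3

Derivation:
Op 1: best P0=- P1=NH0
Op 2: best P0=- P1=-
Op 3: best P0=NH4 P1=-
Op 4: best P0=NH4 P1=-
Op 5: best P0=- P1=-
Op 6: best P0=NH4 P1=-
Op 7: best P0=NH3 P1=-
Op 8: best P0=NH3 P1=-
Op 9: best P0=NH3 P1=NH3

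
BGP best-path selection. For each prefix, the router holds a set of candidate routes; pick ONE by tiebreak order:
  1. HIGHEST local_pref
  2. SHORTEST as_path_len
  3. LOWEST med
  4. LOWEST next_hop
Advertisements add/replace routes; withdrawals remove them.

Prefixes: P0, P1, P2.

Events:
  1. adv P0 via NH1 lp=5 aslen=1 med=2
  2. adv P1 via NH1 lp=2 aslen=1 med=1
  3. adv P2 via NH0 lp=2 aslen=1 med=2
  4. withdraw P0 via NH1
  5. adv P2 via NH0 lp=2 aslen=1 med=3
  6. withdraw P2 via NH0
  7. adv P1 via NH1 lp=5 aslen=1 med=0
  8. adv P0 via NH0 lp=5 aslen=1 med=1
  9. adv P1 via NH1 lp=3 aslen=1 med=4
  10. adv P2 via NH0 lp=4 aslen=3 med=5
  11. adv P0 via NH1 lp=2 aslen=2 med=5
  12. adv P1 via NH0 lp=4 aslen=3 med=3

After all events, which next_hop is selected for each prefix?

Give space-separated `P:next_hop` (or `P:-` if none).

Op 1: best P0=NH1 P1=- P2=-
Op 2: best P0=NH1 P1=NH1 P2=-
Op 3: best P0=NH1 P1=NH1 P2=NH0
Op 4: best P0=- P1=NH1 P2=NH0
Op 5: best P0=- P1=NH1 P2=NH0
Op 6: best P0=- P1=NH1 P2=-
Op 7: best P0=- P1=NH1 P2=-
Op 8: best P0=NH0 P1=NH1 P2=-
Op 9: best P0=NH0 P1=NH1 P2=-
Op 10: best P0=NH0 P1=NH1 P2=NH0
Op 11: best P0=NH0 P1=NH1 P2=NH0
Op 12: best P0=NH0 P1=NH0 P2=NH0

Answer: P0:NH0 P1:NH0 P2:NH0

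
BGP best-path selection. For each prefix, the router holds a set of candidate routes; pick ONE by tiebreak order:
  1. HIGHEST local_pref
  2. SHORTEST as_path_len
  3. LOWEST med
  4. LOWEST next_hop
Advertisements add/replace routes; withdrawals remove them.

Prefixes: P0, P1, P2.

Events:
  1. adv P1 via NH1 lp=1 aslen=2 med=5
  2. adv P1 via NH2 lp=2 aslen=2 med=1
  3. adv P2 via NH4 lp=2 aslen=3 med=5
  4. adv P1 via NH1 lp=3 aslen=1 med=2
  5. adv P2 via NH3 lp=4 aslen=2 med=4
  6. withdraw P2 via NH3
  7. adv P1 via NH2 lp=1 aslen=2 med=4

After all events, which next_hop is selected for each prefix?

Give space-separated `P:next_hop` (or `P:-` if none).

Op 1: best P0=- P1=NH1 P2=-
Op 2: best P0=- P1=NH2 P2=-
Op 3: best P0=- P1=NH2 P2=NH4
Op 4: best P0=- P1=NH1 P2=NH4
Op 5: best P0=- P1=NH1 P2=NH3
Op 6: best P0=- P1=NH1 P2=NH4
Op 7: best P0=- P1=NH1 P2=NH4

Answer: P0:- P1:NH1 P2:NH4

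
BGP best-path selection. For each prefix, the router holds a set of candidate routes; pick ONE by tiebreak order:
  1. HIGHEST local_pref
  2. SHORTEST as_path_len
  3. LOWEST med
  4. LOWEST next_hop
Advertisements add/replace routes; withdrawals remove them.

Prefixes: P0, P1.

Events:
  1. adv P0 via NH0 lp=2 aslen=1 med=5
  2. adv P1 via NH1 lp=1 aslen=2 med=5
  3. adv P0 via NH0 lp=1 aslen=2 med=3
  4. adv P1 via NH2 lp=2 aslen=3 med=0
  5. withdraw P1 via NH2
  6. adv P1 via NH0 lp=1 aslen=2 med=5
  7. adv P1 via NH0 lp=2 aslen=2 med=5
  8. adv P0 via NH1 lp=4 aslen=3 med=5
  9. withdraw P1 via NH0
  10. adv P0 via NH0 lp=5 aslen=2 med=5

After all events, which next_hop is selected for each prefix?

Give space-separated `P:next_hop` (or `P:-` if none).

Answer: P0:NH0 P1:NH1

Derivation:
Op 1: best P0=NH0 P1=-
Op 2: best P0=NH0 P1=NH1
Op 3: best P0=NH0 P1=NH1
Op 4: best P0=NH0 P1=NH2
Op 5: best P0=NH0 P1=NH1
Op 6: best P0=NH0 P1=NH0
Op 7: best P0=NH0 P1=NH0
Op 8: best P0=NH1 P1=NH0
Op 9: best P0=NH1 P1=NH1
Op 10: best P0=NH0 P1=NH1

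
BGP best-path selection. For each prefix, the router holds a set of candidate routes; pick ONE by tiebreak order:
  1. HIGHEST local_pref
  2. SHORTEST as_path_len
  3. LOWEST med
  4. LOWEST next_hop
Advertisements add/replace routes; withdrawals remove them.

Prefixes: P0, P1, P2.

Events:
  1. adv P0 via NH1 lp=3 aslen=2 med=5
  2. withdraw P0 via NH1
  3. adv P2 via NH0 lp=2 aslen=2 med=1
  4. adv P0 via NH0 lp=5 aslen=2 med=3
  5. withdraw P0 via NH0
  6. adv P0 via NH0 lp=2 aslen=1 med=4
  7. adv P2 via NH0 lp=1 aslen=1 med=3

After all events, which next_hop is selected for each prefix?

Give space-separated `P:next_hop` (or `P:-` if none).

Op 1: best P0=NH1 P1=- P2=-
Op 2: best P0=- P1=- P2=-
Op 3: best P0=- P1=- P2=NH0
Op 4: best P0=NH0 P1=- P2=NH0
Op 5: best P0=- P1=- P2=NH0
Op 6: best P0=NH0 P1=- P2=NH0
Op 7: best P0=NH0 P1=- P2=NH0

Answer: P0:NH0 P1:- P2:NH0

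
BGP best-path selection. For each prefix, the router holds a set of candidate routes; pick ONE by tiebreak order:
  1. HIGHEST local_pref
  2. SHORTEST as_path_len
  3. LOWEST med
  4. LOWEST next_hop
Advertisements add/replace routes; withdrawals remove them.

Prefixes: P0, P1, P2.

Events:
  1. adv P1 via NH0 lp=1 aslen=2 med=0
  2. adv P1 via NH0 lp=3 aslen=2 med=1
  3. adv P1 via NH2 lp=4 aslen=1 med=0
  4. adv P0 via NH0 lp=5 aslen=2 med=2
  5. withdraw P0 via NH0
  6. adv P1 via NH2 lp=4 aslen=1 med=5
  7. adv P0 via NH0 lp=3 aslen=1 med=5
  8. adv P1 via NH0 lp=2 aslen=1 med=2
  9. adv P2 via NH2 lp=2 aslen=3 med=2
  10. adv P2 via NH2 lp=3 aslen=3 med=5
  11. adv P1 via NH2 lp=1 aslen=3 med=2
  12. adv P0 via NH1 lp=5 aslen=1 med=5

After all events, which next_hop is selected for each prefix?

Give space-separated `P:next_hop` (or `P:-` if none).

Op 1: best P0=- P1=NH0 P2=-
Op 2: best P0=- P1=NH0 P2=-
Op 3: best P0=- P1=NH2 P2=-
Op 4: best P0=NH0 P1=NH2 P2=-
Op 5: best P0=- P1=NH2 P2=-
Op 6: best P0=- P1=NH2 P2=-
Op 7: best P0=NH0 P1=NH2 P2=-
Op 8: best P0=NH0 P1=NH2 P2=-
Op 9: best P0=NH0 P1=NH2 P2=NH2
Op 10: best P0=NH0 P1=NH2 P2=NH2
Op 11: best P0=NH0 P1=NH0 P2=NH2
Op 12: best P0=NH1 P1=NH0 P2=NH2

Answer: P0:NH1 P1:NH0 P2:NH2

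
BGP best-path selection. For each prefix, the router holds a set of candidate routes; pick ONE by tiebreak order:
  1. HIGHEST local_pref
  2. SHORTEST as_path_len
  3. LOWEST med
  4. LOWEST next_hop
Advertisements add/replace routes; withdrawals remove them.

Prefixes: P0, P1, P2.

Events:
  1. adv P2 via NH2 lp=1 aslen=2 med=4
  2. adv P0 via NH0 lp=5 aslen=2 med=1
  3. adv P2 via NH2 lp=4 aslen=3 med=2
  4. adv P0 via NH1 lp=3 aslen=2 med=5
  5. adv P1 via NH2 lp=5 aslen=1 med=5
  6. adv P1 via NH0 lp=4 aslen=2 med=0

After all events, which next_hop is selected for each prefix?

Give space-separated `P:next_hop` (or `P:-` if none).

Answer: P0:NH0 P1:NH2 P2:NH2

Derivation:
Op 1: best P0=- P1=- P2=NH2
Op 2: best P0=NH0 P1=- P2=NH2
Op 3: best P0=NH0 P1=- P2=NH2
Op 4: best P0=NH0 P1=- P2=NH2
Op 5: best P0=NH0 P1=NH2 P2=NH2
Op 6: best P0=NH0 P1=NH2 P2=NH2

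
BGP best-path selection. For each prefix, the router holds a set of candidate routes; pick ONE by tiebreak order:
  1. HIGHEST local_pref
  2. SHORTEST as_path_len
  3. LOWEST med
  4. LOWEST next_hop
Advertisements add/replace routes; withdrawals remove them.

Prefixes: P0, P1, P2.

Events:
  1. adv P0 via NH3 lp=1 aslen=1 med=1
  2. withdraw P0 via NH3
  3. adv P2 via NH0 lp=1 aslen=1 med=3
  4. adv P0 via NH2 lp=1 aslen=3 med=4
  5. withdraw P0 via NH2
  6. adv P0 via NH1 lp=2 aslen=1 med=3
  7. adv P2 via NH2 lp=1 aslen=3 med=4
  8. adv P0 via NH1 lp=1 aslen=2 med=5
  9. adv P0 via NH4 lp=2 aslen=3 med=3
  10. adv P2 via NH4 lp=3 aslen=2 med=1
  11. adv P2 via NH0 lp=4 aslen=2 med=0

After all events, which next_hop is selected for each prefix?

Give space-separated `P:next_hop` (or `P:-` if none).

Op 1: best P0=NH3 P1=- P2=-
Op 2: best P0=- P1=- P2=-
Op 3: best P0=- P1=- P2=NH0
Op 4: best P0=NH2 P1=- P2=NH0
Op 5: best P0=- P1=- P2=NH0
Op 6: best P0=NH1 P1=- P2=NH0
Op 7: best P0=NH1 P1=- P2=NH0
Op 8: best P0=NH1 P1=- P2=NH0
Op 9: best P0=NH4 P1=- P2=NH0
Op 10: best P0=NH4 P1=- P2=NH4
Op 11: best P0=NH4 P1=- P2=NH0

Answer: P0:NH4 P1:- P2:NH0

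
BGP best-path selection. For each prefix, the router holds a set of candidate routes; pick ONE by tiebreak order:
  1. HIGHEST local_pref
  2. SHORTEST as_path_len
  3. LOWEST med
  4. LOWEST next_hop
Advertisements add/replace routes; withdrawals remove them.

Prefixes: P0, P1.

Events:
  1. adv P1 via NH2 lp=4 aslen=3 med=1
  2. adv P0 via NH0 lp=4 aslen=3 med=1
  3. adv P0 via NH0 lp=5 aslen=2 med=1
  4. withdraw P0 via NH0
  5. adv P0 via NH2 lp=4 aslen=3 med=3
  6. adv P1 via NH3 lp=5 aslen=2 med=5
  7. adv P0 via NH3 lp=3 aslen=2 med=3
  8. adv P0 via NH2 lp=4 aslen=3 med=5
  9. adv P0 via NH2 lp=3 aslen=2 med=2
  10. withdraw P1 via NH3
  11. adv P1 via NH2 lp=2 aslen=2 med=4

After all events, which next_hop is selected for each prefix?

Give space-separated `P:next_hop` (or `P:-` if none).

Op 1: best P0=- P1=NH2
Op 2: best P0=NH0 P1=NH2
Op 3: best P0=NH0 P1=NH2
Op 4: best P0=- P1=NH2
Op 5: best P0=NH2 P1=NH2
Op 6: best P0=NH2 P1=NH3
Op 7: best P0=NH2 P1=NH3
Op 8: best P0=NH2 P1=NH3
Op 9: best P0=NH2 P1=NH3
Op 10: best P0=NH2 P1=NH2
Op 11: best P0=NH2 P1=NH2

Answer: P0:NH2 P1:NH2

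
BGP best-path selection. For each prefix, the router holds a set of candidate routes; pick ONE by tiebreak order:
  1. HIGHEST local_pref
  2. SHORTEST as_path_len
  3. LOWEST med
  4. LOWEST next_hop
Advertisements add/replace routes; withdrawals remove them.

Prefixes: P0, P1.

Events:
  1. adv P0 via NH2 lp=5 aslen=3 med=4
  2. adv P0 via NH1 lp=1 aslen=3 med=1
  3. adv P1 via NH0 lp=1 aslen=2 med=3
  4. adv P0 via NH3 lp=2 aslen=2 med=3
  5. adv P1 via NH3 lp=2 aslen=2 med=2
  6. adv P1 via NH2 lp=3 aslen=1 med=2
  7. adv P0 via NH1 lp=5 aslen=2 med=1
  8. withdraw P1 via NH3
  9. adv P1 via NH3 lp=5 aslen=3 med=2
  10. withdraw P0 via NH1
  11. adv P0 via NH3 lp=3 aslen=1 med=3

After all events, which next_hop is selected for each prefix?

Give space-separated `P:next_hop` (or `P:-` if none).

Answer: P0:NH2 P1:NH3

Derivation:
Op 1: best P0=NH2 P1=-
Op 2: best P0=NH2 P1=-
Op 3: best P0=NH2 P1=NH0
Op 4: best P0=NH2 P1=NH0
Op 5: best P0=NH2 P1=NH3
Op 6: best P0=NH2 P1=NH2
Op 7: best P0=NH1 P1=NH2
Op 8: best P0=NH1 P1=NH2
Op 9: best P0=NH1 P1=NH3
Op 10: best P0=NH2 P1=NH3
Op 11: best P0=NH2 P1=NH3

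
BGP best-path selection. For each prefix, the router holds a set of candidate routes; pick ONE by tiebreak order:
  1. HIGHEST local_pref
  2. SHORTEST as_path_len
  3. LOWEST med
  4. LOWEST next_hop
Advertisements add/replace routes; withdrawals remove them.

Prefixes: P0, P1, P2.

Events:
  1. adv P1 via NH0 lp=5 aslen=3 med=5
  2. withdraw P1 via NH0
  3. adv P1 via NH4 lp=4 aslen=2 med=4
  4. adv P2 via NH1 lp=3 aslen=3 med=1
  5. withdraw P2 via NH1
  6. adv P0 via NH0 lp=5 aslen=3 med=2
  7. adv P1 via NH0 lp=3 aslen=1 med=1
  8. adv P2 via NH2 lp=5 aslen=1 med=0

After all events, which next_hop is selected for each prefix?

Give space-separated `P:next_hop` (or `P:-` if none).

Answer: P0:NH0 P1:NH4 P2:NH2

Derivation:
Op 1: best P0=- P1=NH0 P2=-
Op 2: best P0=- P1=- P2=-
Op 3: best P0=- P1=NH4 P2=-
Op 4: best P0=- P1=NH4 P2=NH1
Op 5: best P0=- P1=NH4 P2=-
Op 6: best P0=NH0 P1=NH4 P2=-
Op 7: best P0=NH0 P1=NH4 P2=-
Op 8: best P0=NH0 P1=NH4 P2=NH2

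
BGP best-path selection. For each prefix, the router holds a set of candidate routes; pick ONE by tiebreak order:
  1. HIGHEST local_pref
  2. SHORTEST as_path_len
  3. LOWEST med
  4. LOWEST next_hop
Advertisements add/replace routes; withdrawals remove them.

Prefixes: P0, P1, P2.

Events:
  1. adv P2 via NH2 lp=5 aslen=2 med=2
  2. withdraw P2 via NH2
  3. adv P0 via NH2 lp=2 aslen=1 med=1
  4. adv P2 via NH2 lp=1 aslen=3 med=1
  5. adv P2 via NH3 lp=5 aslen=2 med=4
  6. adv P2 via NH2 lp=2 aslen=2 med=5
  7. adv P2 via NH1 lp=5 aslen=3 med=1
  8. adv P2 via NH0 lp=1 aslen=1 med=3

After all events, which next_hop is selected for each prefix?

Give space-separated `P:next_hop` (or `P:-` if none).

Answer: P0:NH2 P1:- P2:NH3

Derivation:
Op 1: best P0=- P1=- P2=NH2
Op 2: best P0=- P1=- P2=-
Op 3: best P0=NH2 P1=- P2=-
Op 4: best P0=NH2 P1=- P2=NH2
Op 5: best P0=NH2 P1=- P2=NH3
Op 6: best P0=NH2 P1=- P2=NH3
Op 7: best P0=NH2 P1=- P2=NH3
Op 8: best P0=NH2 P1=- P2=NH3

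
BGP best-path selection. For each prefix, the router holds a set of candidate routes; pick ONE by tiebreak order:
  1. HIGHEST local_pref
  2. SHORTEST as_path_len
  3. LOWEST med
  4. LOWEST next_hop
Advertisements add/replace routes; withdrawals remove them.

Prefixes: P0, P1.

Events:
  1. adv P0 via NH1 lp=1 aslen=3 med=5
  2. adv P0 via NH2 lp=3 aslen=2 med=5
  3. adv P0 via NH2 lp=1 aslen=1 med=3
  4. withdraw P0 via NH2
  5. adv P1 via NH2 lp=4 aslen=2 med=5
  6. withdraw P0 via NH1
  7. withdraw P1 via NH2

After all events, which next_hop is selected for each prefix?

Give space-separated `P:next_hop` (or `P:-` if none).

Op 1: best P0=NH1 P1=-
Op 2: best P0=NH2 P1=-
Op 3: best P0=NH2 P1=-
Op 4: best P0=NH1 P1=-
Op 5: best P0=NH1 P1=NH2
Op 6: best P0=- P1=NH2
Op 7: best P0=- P1=-

Answer: P0:- P1:-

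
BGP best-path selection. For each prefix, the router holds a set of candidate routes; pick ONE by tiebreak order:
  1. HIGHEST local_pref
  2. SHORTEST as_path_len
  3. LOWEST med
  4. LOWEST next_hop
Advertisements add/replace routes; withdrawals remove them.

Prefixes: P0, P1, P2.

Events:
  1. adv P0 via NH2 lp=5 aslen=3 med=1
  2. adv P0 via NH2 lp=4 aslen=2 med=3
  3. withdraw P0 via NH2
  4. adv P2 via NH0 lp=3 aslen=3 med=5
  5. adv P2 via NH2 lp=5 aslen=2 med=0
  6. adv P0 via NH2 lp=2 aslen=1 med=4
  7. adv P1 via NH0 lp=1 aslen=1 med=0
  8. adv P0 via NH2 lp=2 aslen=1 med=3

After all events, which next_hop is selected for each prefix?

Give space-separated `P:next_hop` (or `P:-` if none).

Answer: P0:NH2 P1:NH0 P2:NH2

Derivation:
Op 1: best P0=NH2 P1=- P2=-
Op 2: best P0=NH2 P1=- P2=-
Op 3: best P0=- P1=- P2=-
Op 4: best P0=- P1=- P2=NH0
Op 5: best P0=- P1=- P2=NH2
Op 6: best P0=NH2 P1=- P2=NH2
Op 7: best P0=NH2 P1=NH0 P2=NH2
Op 8: best P0=NH2 P1=NH0 P2=NH2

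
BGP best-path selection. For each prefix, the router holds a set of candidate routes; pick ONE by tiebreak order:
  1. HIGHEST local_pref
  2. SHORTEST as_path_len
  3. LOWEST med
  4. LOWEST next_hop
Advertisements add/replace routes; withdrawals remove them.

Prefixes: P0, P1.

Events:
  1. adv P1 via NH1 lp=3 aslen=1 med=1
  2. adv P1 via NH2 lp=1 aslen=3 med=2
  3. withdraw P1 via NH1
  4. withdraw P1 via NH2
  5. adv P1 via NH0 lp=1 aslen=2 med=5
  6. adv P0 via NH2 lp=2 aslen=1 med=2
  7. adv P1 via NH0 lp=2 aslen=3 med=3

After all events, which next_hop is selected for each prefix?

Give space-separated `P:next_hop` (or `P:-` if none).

Op 1: best P0=- P1=NH1
Op 2: best P0=- P1=NH1
Op 3: best P0=- P1=NH2
Op 4: best P0=- P1=-
Op 5: best P0=- P1=NH0
Op 6: best P0=NH2 P1=NH0
Op 7: best P0=NH2 P1=NH0

Answer: P0:NH2 P1:NH0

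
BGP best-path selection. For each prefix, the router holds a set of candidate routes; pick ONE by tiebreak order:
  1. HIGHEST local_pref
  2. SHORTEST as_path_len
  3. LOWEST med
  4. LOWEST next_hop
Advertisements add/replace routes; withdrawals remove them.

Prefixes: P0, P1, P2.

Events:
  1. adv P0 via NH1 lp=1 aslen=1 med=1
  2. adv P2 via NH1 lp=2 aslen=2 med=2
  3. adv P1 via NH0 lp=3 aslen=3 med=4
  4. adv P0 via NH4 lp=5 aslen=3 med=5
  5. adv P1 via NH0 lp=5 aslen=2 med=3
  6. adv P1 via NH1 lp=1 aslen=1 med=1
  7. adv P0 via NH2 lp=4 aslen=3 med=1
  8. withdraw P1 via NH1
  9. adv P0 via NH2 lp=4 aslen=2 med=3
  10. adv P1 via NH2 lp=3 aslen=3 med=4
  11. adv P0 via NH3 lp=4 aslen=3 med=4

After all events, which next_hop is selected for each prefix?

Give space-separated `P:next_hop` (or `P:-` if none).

Answer: P0:NH4 P1:NH0 P2:NH1

Derivation:
Op 1: best P0=NH1 P1=- P2=-
Op 2: best P0=NH1 P1=- P2=NH1
Op 3: best P0=NH1 P1=NH0 P2=NH1
Op 4: best P0=NH4 P1=NH0 P2=NH1
Op 5: best P0=NH4 P1=NH0 P2=NH1
Op 6: best P0=NH4 P1=NH0 P2=NH1
Op 7: best P0=NH4 P1=NH0 P2=NH1
Op 8: best P0=NH4 P1=NH0 P2=NH1
Op 9: best P0=NH4 P1=NH0 P2=NH1
Op 10: best P0=NH4 P1=NH0 P2=NH1
Op 11: best P0=NH4 P1=NH0 P2=NH1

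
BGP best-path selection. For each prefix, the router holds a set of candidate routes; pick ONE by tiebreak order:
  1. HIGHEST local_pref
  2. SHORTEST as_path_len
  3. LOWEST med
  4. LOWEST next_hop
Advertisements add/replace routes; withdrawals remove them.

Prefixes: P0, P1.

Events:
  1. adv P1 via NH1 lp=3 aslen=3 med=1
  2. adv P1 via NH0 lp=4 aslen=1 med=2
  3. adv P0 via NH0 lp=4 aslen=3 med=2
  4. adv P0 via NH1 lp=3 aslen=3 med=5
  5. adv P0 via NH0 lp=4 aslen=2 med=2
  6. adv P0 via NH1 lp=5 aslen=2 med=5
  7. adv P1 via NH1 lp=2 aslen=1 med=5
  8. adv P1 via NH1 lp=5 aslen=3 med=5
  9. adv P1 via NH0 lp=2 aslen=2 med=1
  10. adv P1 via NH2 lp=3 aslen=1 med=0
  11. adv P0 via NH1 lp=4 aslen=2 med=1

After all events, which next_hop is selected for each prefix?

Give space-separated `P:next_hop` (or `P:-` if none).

Op 1: best P0=- P1=NH1
Op 2: best P0=- P1=NH0
Op 3: best P0=NH0 P1=NH0
Op 4: best P0=NH0 P1=NH0
Op 5: best P0=NH0 P1=NH0
Op 6: best P0=NH1 P1=NH0
Op 7: best P0=NH1 P1=NH0
Op 8: best P0=NH1 P1=NH1
Op 9: best P0=NH1 P1=NH1
Op 10: best P0=NH1 P1=NH1
Op 11: best P0=NH1 P1=NH1

Answer: P0:NH1 P1:NH1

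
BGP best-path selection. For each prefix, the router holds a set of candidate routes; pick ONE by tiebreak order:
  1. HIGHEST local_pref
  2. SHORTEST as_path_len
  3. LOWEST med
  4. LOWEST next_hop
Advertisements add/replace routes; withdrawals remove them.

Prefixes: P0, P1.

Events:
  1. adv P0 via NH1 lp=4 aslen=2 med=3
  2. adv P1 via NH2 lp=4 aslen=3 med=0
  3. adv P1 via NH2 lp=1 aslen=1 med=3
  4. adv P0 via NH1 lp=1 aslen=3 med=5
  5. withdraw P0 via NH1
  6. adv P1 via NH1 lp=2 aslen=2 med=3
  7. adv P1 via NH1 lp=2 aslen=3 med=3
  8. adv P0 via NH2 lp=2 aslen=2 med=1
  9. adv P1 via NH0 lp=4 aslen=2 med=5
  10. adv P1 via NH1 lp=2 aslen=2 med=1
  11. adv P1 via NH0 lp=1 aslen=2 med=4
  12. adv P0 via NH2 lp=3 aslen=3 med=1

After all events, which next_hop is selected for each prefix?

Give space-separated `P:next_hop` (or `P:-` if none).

Op 1: best P0=NH1 P1=-
Op 2: best P0=NH1 P1=NH2
Op 3: best P0=NH1 P1=NH2
Op 4: best P0=NH1 P1=NH2
Op 5: best P0=- P1=NH2
Op 6: best P0=- P1=NH1
Op 7: best P0=- P1=NH1
Op 8: best P0=NH2 P1=NH1
Op 9: best P0=NH2 P1=NH0
Op 10: best P0=NH2 P1=NH0
Op 11: best P0=NH2 P1=NH1
Op 12: best P0=NH2 P1=NH1

Answer: P0:NH2 P1:NH1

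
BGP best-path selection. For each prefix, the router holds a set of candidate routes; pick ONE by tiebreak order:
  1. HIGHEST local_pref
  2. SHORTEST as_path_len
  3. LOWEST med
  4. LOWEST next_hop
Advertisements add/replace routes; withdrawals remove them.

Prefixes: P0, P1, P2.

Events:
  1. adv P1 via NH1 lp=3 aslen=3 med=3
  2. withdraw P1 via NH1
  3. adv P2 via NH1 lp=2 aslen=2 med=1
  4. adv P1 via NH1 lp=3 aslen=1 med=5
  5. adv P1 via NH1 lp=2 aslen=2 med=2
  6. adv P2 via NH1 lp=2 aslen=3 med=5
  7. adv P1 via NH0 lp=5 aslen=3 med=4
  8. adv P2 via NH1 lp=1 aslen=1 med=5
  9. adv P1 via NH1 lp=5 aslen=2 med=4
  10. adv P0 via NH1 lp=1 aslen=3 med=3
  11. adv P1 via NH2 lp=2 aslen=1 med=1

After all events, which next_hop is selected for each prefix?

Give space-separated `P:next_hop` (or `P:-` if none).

Op 1: best P0=- P1=NH1 P2=-
Op 2: best P0=- P1=- P2=-
Op 3: best P0=- P1=- P2=NH1
Op 4: best P0=- P1=NH1 P2=NH1
Op 5: best P0=- P1=NH1 P2=NH1
Op 6: best P0=- P1=NH1 P2=NH1
Op 7: best P0=- P1=NH0 P2=NH1
Op 8: best P0=- P1=NH0 P2=NH1
Op 9: best P0=- P1=NH1 P2=NH1
Op 10: best P0=NH1 P1=NH1 P2=NH1
Op 11: best P0=NH1 P1=NH1 P2=NH1

Answer: P0:NH1 P1:NH1 P2:NH1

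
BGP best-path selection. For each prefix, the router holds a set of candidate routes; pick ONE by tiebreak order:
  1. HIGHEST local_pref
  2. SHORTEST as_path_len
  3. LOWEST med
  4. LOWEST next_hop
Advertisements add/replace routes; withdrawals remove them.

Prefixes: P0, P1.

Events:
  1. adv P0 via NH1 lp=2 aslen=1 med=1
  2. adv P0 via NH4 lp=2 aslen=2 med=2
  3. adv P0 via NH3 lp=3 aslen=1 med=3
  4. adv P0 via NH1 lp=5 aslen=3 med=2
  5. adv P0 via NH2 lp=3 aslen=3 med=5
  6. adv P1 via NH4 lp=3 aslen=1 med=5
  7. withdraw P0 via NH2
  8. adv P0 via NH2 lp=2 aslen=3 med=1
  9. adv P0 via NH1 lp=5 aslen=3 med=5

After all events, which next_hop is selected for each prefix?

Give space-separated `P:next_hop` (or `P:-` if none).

Answer: P0:NH1 P1:NH4

Derivation:
Op 1: best P0=NH1 P1=-
Op 2: best P0=NH1 P1=-
Op 3: best P0=NH3 P1=-
Op 4: best P0=NH1 P1=-
Op 5: best P0=NH1 P1=-
Op 6: best P0=NH1 P1=NH4
Op 7: best P0=NH1 P1=NH4
Op 8: best P0=NH1 P1=NH4
Op 9: best P0=NH1 P1=NH4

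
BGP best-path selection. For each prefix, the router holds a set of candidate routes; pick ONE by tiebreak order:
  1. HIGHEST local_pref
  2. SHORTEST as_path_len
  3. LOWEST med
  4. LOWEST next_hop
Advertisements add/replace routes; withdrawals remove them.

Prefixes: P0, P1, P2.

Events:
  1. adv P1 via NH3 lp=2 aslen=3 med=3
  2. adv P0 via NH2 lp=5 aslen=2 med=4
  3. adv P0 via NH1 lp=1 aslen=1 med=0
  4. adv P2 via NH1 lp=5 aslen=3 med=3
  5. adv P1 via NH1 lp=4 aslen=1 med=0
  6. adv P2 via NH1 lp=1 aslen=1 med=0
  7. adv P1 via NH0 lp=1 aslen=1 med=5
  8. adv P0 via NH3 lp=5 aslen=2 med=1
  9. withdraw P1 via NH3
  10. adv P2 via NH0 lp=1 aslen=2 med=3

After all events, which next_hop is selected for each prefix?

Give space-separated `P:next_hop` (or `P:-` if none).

Answer: P0:NH3 P1:NH1 P2:NH1

Derivation:
Op 1: best P0=- P1=NH3 P2=-
Op 2: best P0=NH2 P1=NH3 P2=-
Op 3: best P0=NH2 P1=NH3 P2=-
Op 4: best P0=NH2 P1=NH3 P2=NH1
Op 5: best P0=NH2 P1=NH1 P2=NH1
Op 6: best P0=NH2 P1=NH1 P2=NH1
Op 7: best P0=NH2 P1=NH1 P2=NH1
Op 8: best P0=NH3 P1=NH1 P2=NH1
Op 9: best P0=NH3 P1=NH1 P2=NH1
Op 10: best P0=NH3 P1=NH1 P2=NH1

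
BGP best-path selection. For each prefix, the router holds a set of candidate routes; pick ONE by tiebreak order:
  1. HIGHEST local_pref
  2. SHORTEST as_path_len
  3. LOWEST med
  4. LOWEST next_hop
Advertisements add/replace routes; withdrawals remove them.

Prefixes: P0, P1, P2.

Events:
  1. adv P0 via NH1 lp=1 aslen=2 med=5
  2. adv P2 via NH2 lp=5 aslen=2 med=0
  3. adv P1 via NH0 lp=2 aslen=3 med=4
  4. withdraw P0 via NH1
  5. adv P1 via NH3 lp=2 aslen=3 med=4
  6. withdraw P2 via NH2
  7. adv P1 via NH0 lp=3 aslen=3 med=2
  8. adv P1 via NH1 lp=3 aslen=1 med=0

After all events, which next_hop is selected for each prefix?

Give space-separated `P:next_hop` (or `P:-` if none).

Answer: P0:- P1:NH1 P2:-

Derivation:
Op 1: best P0=NH1 P1=- P2=-
Op 2: best P0=NH1 P1=- P2=NH2
Op 3: best P0=NH1 P1=NH0 P2=NH2
Op 4: best P0=- P1=NH0 P2=NH2
Op 5: best P0=- P1=NH0 P2=NH2
Op 6: best P0=- P1=NH0 P2=-
Op 7: best P0=- P1=NH0 P2=-
Op 8: best P0=- P1=NH1 P2=-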